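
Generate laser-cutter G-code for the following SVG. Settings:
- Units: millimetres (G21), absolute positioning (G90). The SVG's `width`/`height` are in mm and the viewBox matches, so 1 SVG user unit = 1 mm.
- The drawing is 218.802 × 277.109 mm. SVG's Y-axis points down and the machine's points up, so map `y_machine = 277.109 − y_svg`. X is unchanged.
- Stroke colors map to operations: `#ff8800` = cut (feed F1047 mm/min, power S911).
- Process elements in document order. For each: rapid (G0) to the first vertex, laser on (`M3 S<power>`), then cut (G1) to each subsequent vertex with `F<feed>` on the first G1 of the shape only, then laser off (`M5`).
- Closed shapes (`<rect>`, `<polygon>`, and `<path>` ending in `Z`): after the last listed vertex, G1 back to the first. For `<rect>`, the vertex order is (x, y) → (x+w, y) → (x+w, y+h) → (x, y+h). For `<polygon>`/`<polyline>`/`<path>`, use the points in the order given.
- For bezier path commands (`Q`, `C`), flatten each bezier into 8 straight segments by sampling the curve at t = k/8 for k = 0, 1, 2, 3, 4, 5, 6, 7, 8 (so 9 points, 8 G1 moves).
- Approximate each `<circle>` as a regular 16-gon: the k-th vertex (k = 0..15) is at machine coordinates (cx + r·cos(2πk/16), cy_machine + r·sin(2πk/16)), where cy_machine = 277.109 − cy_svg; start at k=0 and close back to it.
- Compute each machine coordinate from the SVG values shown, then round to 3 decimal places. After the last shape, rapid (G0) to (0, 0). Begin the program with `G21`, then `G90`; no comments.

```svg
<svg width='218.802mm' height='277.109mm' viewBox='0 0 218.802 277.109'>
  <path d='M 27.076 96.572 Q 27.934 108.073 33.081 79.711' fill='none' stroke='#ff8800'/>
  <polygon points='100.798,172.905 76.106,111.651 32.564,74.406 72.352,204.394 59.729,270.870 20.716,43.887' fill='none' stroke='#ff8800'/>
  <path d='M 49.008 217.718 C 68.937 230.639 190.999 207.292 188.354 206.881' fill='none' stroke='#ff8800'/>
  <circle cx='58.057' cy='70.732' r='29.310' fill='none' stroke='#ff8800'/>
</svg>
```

1 u = 1 mm; y_m = 277.109 − y.

[1] `<path>` quadratic bezier, #ff8800→cut S911 F1047: (27.076,180.537) → (27.358,178.285) → (27.773,177.278) → (28.323,177.517) → (29.006,179.002) → (29.824,181.732) → (30.776,185.708) → (31.861,190.930) → (33.081,197.398)

[2] `<polygon>` closed polygon, #ff8800→cut S911 F1047: (100.798,104.204) → (76.106,165.458) → (32.564,202.703) → (72.352,72.715) → (59.729,6.239) → (20.716,233.222) → (100.798,104.204) (closed)

[3] `<path>` cubic bezier, #ff8800→cut S911 F1047: (49.008,59.391) → (60.826,56.130) → (79.560,55.575) → (102.553,57.033) → (127.146,59.810) → (150.681,63.212) → (170.500,66.544) → (183.943,69.114) → (188.354,70.228)

[4] `<circle>` circle, #ff8800→cut S911 F1047: (87.367,206.377) → (85.136,217.593) → (78.782,227.102) → (69.273,233.456) → (58.057,235.687) → (46.841,233.456) → (37.332,227.102) → (30.978,217.593) → (28.747,206.377) → (30.978,195.161) → (37.332,185.652) → (46.841,179.298) → (58.057,177.067) → (69.273,179.298) → (78.782,185.652) → (85.136,195.161) → (87.367,206.377) (closed)

G21
G90
G0 X27.076 Y180.537
M3 S911
G1 X27.358 Y178.285 F1047
G1 X27.773 Y177.278
G1 X28.323 Y177.517
G1 X29.006 Y179.002
G1 X29.824 Y181.732
G1 X30.776 Y185.708
G1 X31.861 Y190.930
G1 X33.081 Y197.398
M5
G0 X100.798 Y104.204
M3 S911
G1 X76.106 Y165.458 F1047
G1 X32.564 Y202.703
G1 X72.352 Y72.715
G1 X59.729 Y6.239
G1 X20.716 Y233.222
G1 X100.798 Y104.204
M5
G0 X49.008 Y59.391
M3 S911
G1 X60.826 Y56.130 F1047
G1 X79.560 Y55.575
G1 X102.553 Y57.033
G1 X127.146 Y59.810
G1 X150.681 Y63.212
G1 X170.500 Y66.544
G1 X183.943 Y69.114
G1 X188.354 Y70.228
M5
G0 X87.367 Y206.377
M3 S911
G1 X85.136 Y217.593 F1047
G1 X78.782 Y227.102
G1 X69.273 Y233.456
G1 X58.057 Y235.687
G1 X46.841 Y233.456
G1 X37.332 Y227.102
G1 X30.978 Y217.593
G1 X28.747 Y206.377
G1 X30.978 Y195.161
G1 X37.332 Y185.652
G1 X46.841 Y179.298
G1 X58.057 Y177.067
G1 X69.273 Y179.298
G1 X78.782 Y185.652
G1 X85.136 Y195.161
G1 X87.367 Y206.377
M5
G0 X0.000 Y0.000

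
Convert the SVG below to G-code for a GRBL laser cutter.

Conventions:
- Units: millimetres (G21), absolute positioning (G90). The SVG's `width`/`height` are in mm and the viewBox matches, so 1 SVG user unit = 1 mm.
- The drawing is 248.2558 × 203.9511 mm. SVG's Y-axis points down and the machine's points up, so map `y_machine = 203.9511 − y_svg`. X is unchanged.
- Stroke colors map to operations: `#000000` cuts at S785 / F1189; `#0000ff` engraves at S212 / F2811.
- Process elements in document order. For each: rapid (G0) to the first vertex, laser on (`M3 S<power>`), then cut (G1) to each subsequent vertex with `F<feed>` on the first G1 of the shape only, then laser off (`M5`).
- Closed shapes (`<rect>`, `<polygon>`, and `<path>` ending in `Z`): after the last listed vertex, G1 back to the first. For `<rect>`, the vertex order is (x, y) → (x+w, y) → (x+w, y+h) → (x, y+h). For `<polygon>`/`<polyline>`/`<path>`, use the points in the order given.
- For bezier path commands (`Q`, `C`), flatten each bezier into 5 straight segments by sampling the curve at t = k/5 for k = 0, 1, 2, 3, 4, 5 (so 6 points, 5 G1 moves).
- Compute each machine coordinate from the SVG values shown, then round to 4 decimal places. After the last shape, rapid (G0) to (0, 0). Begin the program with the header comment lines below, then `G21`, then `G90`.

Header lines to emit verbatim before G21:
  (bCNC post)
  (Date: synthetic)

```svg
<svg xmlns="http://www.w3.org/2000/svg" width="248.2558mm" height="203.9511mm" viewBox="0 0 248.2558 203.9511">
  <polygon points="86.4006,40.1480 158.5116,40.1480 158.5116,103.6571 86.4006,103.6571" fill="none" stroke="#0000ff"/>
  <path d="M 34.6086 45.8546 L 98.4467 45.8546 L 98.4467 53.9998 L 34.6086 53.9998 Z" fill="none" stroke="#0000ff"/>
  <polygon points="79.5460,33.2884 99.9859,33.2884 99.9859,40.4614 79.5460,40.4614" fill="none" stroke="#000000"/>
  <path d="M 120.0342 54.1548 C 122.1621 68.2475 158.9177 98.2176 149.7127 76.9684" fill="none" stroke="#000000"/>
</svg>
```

1 u = 1 mm; y_m = 203.9511 − y.

[1] `<polygon>` rectangle, #0000ff→engrave S212 F2811: (86.4006,163.8031) → (158.5116,163.8031) → (158.5116,100.2940) → (86.4006,100.2940) → (86.4006,163.8031) (closed)

[2] `<path>` rectangle, #0000ff→engrave S212 F2811: (34.6086,158.0965) → (98.4467,158.0965) → (98.4467,149.9513) → (34.6086,149.9513) → (34.6086,158.0965) (closed)

[3] `<polygon>` rectangle, #000000→cut S785 F1189: (79.5460,170.6627) → (99.9859,170.6627) → (99.9859,163.4897) → (79.5460,163.4897) → (79.5460,170.6627) (closed)

[4] `<path>` cubic bezier, #000000→cut S785 F1189: (120.0342,149.7963) → (124.8216,139.9722) → (134.0513,129.5581) → (143.8553,121.7747) → (150.3651,119.8427) → (149.7127,126.9827)

(bCNC post)
(Date: synthetic)
G21
G90
G0 X86.4006 Y163.8031
M3 S212
G1 X158.5116 Y163.8031 F2811
G1 X158.5116 Y100.2940
G1 X86.4006 Y100.2940
G1 X86.4006 Y163.8031
M5
G0 X34.6086 Y158.0965
M3 S212
G1 X98.4467 Y158.0965 F2811
G1 X98.4467 Y149.9513
G1 X34.6086 Y149.9513
G1 X34.6086 Y158.0965
M5
G0 X79.5460 Y170.6627
M3 S785
G1 X99.9859 Y170.6627 F1189
G1 X99.9859 Y163.4897
G1 X79.5460 Y163.4897
G1 X79.5460 Y170.6627
M5
G0 X120.0342 Y149.7963
M3 S785
G1 X124.8216 Y139.9722 F1189
G1 X134.0513 Y129.5581
G1 X143.8553 Y121.7747
G1 X150.3651 Y119.8427
G1 X149.7127 Y126.9827
M5
G0 X0.0000 Y0.0000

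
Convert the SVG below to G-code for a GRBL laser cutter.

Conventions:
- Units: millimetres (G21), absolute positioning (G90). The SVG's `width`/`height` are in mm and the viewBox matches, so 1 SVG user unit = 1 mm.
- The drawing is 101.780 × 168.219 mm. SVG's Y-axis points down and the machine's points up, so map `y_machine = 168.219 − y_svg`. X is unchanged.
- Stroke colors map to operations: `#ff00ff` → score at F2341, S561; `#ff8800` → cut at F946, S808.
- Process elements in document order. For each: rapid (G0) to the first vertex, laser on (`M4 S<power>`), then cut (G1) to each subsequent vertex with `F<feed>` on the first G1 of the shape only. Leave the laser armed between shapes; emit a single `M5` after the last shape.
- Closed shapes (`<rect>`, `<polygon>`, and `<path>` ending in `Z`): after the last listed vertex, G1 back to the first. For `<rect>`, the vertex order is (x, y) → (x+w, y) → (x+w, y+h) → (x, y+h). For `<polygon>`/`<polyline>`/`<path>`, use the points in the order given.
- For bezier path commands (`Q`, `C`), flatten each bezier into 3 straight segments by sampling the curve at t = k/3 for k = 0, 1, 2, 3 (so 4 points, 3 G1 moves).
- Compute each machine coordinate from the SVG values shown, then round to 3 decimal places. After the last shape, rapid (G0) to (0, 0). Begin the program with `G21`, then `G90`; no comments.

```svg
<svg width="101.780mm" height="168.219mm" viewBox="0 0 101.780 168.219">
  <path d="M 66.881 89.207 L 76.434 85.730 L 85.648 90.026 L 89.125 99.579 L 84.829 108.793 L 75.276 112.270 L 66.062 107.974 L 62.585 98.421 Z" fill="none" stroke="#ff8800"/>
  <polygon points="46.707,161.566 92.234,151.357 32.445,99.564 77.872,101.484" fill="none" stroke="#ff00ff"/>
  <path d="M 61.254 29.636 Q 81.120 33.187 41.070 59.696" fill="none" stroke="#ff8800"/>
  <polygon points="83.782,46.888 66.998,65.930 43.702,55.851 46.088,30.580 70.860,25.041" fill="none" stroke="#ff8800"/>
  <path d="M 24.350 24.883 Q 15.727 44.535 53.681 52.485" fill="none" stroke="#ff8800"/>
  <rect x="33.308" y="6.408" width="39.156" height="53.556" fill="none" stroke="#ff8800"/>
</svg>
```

G21
G90
G0 X66.881 Y79.012
M4 S808
G1 X76.434 Y82.489 F946
G1 X85.648 Y78.193
G1 X89.125 Y68.640
G1 X84.829 Y59.426
G1 X75.276 Y55.949
G1 X66.062 Y60.245
G1 X62.585 Y69.798
G1 X66.881 Y79.012
G0 X46.707 Y6.653
M4 S561
G1 X92.234 Y16.862 F2341
G1 X32.445 Y68.655
G1 X77.872 Y66.735
G1 X46.707 Y6.653
G0 X61.254 Y138.583
M4 S808
G1 X67.841 Y133.665 F946
G1 X61.113 Y123.645
G1 X41.070 Y108.523
G0 X83.782 Y121.331
M4 S808
G1 X66.998 Y102.289 F946
G1 X43.702 Y112.368
G1 X46.088 Y137.639
G1 X70.860 Y143.178
G1 X83.782 Y121.331
G0 X24.350 Y143.336
M4 S808
G1 X23.777 Y131.535 F946
G1 X33.554 Y122.334
G1 X53.681 Y115.734
G0 X33.308 Y161.811
M4 S808
G1 X72.464 Y161.811 F946
G1 X72.464 Y108.255
G1 X33.308 Y108.255
G1 X33.308 Y161.811
M5
G0 X0.000 Y0.000

viewBox `0 0 101.780 168.219` with mm width/height → 1 unit = 1 mm. Flip: y_m = 168.219 − y_svg.

**Shape 1** — `<path>` regular polygon, stroke `#ff8800` → cut (S808, F946). Machine vertices: (66.881,79.012) → (76.434,82.489) → (85.648,78.193) → (89.125,68.640) → (84.829,59.426) → (75.276,55.949) → (66.062,60.245) → (62.585,69.798) → (66.881,79.012). Closed: final G1 returns to the first vertex.

**Shape 2** — `<polygon>` closed polygon, stroke `#ff00ff` → score (S561, F2341). Machine vertices: (46.707,6.653) → (92.234,16.862) → (32.445,68.655) → (77.872,66.735) → (46.707,6.653). Closed: final G1 returns to the first vertex.

**Shape 3** — `<path>` quadratic bezier, stroke `#ff8800` → cut (S808, F946). Control points (SVG): P0=(61.254,29.636), P1=(81.120,33.187), P2=(41.070,59.696); sampled at t=k/3. Machine vertices: (61.254,138.583) → (67.841,133.665) → (61.113,123.645) → (41.070,108.523). Open path.

**Shape 4** — `<polygon>` regular polygon, stroke `#ff8800` → cut (S808, F946). Machine vertices: (83.782,121.331) → (66.998,102.289) → (43.702,112.368) → (46.088,137.639) → (70.860,143.178) → (83.782,121.331). Closed: final G1 returns to the first vertex.

**Shape 5** — `<path>` quadratic bezier, stroke `#ff8800` → cut (S808, F946). Control points (SVG): P0=(24.350,24.883), P1=(15.727,44.535), P2=(53.681,52.485); sampled at t=k/3. Machine vertices: (24.350,143.336) → (23.777,131.535) → (33.554,122.334) → (53.681,115.734). Open path.

**Shape 6** — `<rect>` rectangle, stroke `#ff8800` → cut (S808, F946). Machine vertices: (33.308,161.811) → (72.464,161.811) → (72.464,108.255) → (33.308,108.255) → (33.308,161.811). Closed: final G1 returns to the first vertex.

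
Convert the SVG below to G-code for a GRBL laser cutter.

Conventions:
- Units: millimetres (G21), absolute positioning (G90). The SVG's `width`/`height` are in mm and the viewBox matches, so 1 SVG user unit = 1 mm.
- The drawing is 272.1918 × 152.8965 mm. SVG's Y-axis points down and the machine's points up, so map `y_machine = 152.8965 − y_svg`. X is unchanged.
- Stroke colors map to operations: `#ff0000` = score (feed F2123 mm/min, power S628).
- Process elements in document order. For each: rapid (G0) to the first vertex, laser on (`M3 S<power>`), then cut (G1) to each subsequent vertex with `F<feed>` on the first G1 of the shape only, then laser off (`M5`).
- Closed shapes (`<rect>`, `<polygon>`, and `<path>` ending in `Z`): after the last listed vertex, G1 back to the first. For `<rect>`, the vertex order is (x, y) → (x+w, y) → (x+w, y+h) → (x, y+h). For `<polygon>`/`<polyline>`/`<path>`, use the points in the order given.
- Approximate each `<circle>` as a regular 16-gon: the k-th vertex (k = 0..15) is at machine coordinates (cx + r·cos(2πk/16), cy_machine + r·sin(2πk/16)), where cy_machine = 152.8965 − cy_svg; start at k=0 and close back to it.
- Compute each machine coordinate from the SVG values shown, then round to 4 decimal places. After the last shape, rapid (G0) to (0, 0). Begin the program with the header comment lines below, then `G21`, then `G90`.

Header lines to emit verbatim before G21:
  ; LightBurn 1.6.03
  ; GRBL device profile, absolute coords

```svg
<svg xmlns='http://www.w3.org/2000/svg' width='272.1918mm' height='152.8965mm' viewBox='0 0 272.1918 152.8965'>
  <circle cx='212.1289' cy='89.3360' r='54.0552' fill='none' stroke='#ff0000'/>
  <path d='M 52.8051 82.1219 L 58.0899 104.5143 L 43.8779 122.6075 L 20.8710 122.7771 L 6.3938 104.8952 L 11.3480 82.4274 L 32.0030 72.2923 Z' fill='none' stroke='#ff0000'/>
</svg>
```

; LightBurn 1.6.03
; GRBL device profile, absolute coords
G21
G90
G0 X266.1841 Y63.5605
M3 S628
G1 X262.0694 Y84.2465 F2123
G1 X250.3517 Y101.7833
G1 X232.8149 Y113.5010
G1 X212.1289 Y117.6157
G1 X191.4429 Y113.5010
G1 X173.9061 Y101.7833
G1 X162.1884 Y84.2465
G1 X158.0737 Y63.5605
G1 X162.1884 Y42.8745
G1 X173.9061 Y25.3377
G1 X191.4429 Y13.6200
G1 X212.1289 Y9.5053
G1 X232.8149 Y13.6200
G1 X250.3517 Y25.3377
G1 X262.0694 Y42.8745
G1 X266.1841 Y63.5605
M5
G0 X52.8051 Y70.7746
M3 S628
G1 X58.0899 Y48.3822 F2123
G1 X43.8779 Y30.2890
G1 X20.8710 Y30.1194
G1 X6.3938 Y48.0013
G1 X11.3480 Y70.4691
G1 X32.0030 Y80.6042
G1 X52.8051 Y70.7746
M5
G0 X0.0000 Y0.0000

1 u = 1 mm; y_m = 152.8965 − y.

[1] `<circle>` circle, #ff0000→score S628 F2123: (266.1841,63.5605) → (262.0694,84.2465) → (250.3517,101.7833) → (232.8149,113.5010) → (212.1289,117.6157) → (191.4429,113.5010) → (173.9061,101.7833) → (162.1884,84.2465) → (158.0737,63.5605) → (162.1884,42.8745) → (173.9061,25.3377) → (191.4429,13.6200) → (212.1289,9.5053) → (232.8149,13.6200) → (250.3517,25.3377) → (262.0694,42.8745) → (266.1841,63.5605) (closed)

[2] `<path>` regular polygon, #ff0000→score S628 F2123: (52.8051,70.7746) → (58.0899,48.3822) → (43.8779,30.2890) → (20.8710,30.1194) → (6.3938,48.0013) → (11.3480,70.4691) → (32.0030,80.6042) → (52.8051,70.7746) (closed)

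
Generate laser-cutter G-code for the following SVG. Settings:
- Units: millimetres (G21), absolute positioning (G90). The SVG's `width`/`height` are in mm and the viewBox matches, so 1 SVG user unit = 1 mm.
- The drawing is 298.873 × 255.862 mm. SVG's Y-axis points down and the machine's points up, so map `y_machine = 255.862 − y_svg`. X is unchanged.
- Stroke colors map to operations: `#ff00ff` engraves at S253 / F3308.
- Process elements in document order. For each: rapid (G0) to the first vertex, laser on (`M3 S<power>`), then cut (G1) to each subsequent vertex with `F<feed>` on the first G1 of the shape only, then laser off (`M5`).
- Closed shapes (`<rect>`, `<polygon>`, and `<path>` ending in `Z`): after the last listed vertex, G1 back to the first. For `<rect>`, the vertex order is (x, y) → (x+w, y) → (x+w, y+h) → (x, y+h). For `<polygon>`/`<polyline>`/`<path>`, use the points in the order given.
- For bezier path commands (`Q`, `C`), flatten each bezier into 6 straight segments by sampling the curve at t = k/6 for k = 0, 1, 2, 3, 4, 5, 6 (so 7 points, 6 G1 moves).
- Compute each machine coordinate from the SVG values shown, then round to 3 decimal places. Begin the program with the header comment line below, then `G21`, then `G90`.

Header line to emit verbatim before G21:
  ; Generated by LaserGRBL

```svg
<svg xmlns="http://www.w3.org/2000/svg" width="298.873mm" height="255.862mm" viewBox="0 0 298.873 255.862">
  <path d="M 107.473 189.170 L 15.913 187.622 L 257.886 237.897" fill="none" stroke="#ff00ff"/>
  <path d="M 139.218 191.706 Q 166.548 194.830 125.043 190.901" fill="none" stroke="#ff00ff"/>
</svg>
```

1 u = 1 mm; y_m = 255.862 − y.

[1] `<path>` open polyline, #ff00ff→engrave S253 F3308: (107.473,66.692) → (15.913,68.240) → (257.886,17.965)

[2] `<path>` quadratic bezier, #ff00ff→engrave S253 F3308: (139.218,64.156) → (146.416,63.311) → (149.790,62.857) → (149.339,62.795) → (145.065,63.125) → (136.966,63.847) → (125.043,64.961)

; Generated by LaserGRBL
G21
G90
G0 X107.473 Y66.692
M3 S253
G1 X15.913 Y68.240 F3308
G1 X257.886 Y17.965
M5
G0 X139.218 Y64.156
M3 S253
G1 X146.416 Y63.311 F3308
G1 X149.790 Y62.857
G1 X149.339 Y62.795
G1 X145.065 Y63.125
G1 X136.966 Y63.847
G1 X125.043 Y64.961
M5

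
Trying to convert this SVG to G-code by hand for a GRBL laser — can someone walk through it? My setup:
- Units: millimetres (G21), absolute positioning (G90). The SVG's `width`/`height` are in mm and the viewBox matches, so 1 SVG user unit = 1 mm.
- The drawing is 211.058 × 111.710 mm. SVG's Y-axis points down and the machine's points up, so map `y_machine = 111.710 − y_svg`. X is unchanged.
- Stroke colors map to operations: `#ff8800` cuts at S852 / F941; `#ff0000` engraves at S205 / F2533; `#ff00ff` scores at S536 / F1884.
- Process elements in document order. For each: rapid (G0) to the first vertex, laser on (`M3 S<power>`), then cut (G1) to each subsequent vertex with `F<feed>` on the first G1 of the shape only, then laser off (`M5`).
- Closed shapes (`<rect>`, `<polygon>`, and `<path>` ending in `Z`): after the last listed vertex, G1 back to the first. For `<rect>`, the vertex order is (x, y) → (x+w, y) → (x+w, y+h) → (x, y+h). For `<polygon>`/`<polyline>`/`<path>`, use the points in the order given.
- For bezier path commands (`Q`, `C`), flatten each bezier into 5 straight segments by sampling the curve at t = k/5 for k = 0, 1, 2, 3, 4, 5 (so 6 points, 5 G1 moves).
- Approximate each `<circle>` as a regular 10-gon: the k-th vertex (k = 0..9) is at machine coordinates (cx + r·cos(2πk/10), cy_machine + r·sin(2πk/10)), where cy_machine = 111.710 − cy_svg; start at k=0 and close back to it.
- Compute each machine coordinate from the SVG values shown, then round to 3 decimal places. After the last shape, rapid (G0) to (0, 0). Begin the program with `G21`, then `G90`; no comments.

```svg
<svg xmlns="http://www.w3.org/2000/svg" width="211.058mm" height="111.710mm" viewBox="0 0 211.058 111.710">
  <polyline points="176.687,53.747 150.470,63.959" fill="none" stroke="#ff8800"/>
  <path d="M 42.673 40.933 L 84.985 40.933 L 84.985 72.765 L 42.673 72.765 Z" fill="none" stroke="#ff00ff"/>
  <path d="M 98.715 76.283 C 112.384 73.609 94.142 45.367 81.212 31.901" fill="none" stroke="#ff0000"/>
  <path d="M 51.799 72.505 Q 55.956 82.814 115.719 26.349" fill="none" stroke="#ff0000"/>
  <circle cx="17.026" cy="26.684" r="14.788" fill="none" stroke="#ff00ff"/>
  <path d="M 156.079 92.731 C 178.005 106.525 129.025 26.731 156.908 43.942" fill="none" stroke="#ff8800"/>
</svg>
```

1 u = 1 mm; y_m = 111.710 − y.

[1] `<polyline>` line segment, #ff8800→cut S852 F941: (176.687,57.963) → (150.470,47.751)

[2] `<path>` rectangle, #ff00ff→score S536 F1884: (42.673,70.777) → (84.985,70.777) → (84.985,38.945) → (42.673,38.945) → (42.673,70.777) (closed)

[3] `<path>` cubic bezier, #ff0000→engrave S205 F2533: (98.715,35.427) → (103.385,39.777) → (102.183,48.326) → (96.895,59.139) → (89.310,70.279) → (81.212,79.809)

[4] `<path>` quadratic bezier, #ff0000→engrave S205 F2533: (51.799,39.205) → (55.686,37.752) → (64.022,41.642) → (76.806,50.873) → (94.038,65.446) → (115.719,85.361)

[5] `<circle>` circle, #ff00ff→score S536 F1884: (31.814,85.026) → (28.990,93.718) → (21.596,99.090) → (12.456,99.090) → (5.062,93.718) → (2.238,85.026) → (5.062,76.334) → (12.456,70.962) → (21.596,70.962) → (28.990,76.334) → (31.814,85.026) (closed)

[6] `<path>` cubic bezier, #ff8800→cut S852 F941: (156.079,18.979) → (161.908,20.408) → (157.813,35.150) → (150.885,54.057) → (148.220,67.979) → (156.908,67.768)

G21
G90
G0 X176.687 Y57.963
M3 S852
G1 X150.470 Y47.751 F941
M5
G0 X42.673 Y70.777
M3 S536
G1 X84.985 Y70.777 F1884
G1 X84.985 Y38.945
G1 X42.673 Y38.945
G1 X42.673 Y70.777
M5
G0 X98.715 Y35.427
M3 S205
G1 X103.385 Y39.777 F2533
G1 X102.183 Y48.326
G1 X96.895 Y59.139
G1 X89.310 Y70.279
G1 X81.212 Y79.809
M5
G0 X51.799 Y39.205
M3 S205
G1 X55.686 Y37.752 F2533
G1 X64.022 Y41.642
G1 X76.806 Y50.873
G1 X94.038 Y65.446
G1 X115.719 Y85.361
M5
G0 X31.814 Y85.026
M3 S536
G1 X28.990 Y93.718 F1884
G1 X21.596 Y99.090
G1 X12.456 Y99.090
G1 X5.062 Y93.718
G1 X2.238 Y85.026
G1 X5.062 Y76.334
G1 X12.456 Y70.962
G1 X21.596 Y70.962
G1 X28.990 Y76.334
G1 X31.814 Y85.026
M5
G0 X156.079 Y18.979
M3 S852
G1 X161.908 Y20.408 F941
G1 X157.813 Y35.150
G1 X150.885 Y54.057
G1 X148.220 Y67.979
G1 X156.908 Y67.768
M5
G0 X0.000 Y0.000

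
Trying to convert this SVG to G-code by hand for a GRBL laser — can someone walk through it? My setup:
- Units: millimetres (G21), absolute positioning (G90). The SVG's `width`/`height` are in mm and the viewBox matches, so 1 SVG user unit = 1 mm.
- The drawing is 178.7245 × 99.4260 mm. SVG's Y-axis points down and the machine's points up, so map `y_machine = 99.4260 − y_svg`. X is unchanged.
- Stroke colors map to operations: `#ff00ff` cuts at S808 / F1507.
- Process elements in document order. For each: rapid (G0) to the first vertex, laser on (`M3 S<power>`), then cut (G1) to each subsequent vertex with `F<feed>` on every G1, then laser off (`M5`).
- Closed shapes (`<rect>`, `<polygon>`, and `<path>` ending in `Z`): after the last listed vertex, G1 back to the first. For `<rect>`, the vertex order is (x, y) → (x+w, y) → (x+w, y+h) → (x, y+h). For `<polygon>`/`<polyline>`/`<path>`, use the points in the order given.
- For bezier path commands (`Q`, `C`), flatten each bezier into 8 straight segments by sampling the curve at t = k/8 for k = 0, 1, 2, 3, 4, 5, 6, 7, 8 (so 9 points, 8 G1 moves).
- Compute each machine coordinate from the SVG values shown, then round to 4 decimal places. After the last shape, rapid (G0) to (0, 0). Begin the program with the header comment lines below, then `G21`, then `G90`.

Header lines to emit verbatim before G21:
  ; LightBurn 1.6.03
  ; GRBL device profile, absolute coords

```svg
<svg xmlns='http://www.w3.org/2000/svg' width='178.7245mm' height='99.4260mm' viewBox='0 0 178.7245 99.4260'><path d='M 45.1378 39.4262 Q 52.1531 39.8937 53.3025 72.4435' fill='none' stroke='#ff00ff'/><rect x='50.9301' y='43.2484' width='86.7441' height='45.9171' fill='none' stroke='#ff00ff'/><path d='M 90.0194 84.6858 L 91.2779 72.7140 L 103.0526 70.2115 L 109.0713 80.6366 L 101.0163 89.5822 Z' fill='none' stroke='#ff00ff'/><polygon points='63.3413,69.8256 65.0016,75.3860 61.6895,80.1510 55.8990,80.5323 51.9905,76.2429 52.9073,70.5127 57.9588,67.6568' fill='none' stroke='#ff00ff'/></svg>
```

Since the viewBox matches the mm dimensions, user units are millimetres directly. The only transform is the Y-flip y_m = 99.4260 − y_svg.

Shape 1 is a quadratic bezier drawn with `<path>`. Its stroke #ff00ff means cut at S808, F1507. After flipping Y the toolpath is (45.1378,59.9998) → (46.8000,59.3816) → (48.2788,57.7609) → (49.5744,55.1376) → (50.6866,51.5117) → (51.6156,46.8833) → (52.3612,41.2523) → (52.9235,34.6187) → (53.3025,26.9825).

Shape 2 is a rectangle drawn with `<rect>`. Its stroke #ff00ff means cut at S808, F1507. After flipping Y the toolpath is (50.9301,56.1776) → (137.6742,56.1776) → (137.6742,10.2605) → (50.9301,10.2605) → (50.9301,56.1776), returning to the start.

Shape 3 is a regular polygon drawn with `<path>`. Its stroke #ff00ff means cut at S808, F1507. After flipping Y the toolpath is (90.0194,14.7402) → (91.2779,26.7120) → (103.0526,29.2145) → (109.0713,18.7894) → (101.0163,9.8438) → (90.0194,14.7402), returning to the start.

Shape 4 is a regular polygon drawn with `<polygon>`. Its stroke #ff00ff means cut at S808, F1507. After flipping Y the toolpath is (63.3413,29.6004) → (65.0016,24.0400) → (61.6895,19.2750) → (55.8990,18.8937) → (51.9905,23.1831) → (52.9073,28.9133) → (57.9588,31.7692) → (63.3413,29.6004), returning to the start.

; LightBurn 1.6.03
; GRBL device profile, absolute coords
G21
G90
G0 X45.1378 Y59.9998
M3 S808
G1 X46.8000 Y59.3816 F1507
G1 X48.2788 Y57.7609 F1507
G1 X49.5744 Y55.1376 F1507
G1 X50.6866 Y51.5117 F1507
G1 X51.6156 Y46.8833 F1507
G1 X52.3612 Y41.2523 F1507
G1 X52.9235 Y34.6187 F1507
G1 X53.3025 Y26.9825 F1507
M5
G0 X50.9301 Y56.1776
M3 S808
G1 X137.6742 Y56.1776 F1507
G1 X137.6742 Y10.2605 F1507
G1 X50.9301 Y10.2605 F1507
G1 X50.9301 Y56.1776 F1507
M5
G0 X90.0194 Y14.7402
M3 S808
G1 X91.2779 Y26.7120 F1507
G1 X103.0526 Y29.2145 F1507
G1 X109.0713 Y18.7894 F1507
G1 X101.0163 Y9.8438 F1507
G1 X90.0194 Y14.7402 F1507
M5
G0 X63.3413 Y29.6004
M3 S808
G1 X65.0016 Y24.0400 F1507
G1 X61.6895 Y19.2750 F1507
G1 X55.8990 Y18.8937 F1507
G1 X51.9905 Y23.1831 F1507
G1 X52.9073 Y28.9133 F1507
G1 X57.9588 Y31.7692 F1507
G1 X63.3413 Y29.6004 F1507
M5
G0 X0.0000 Y0.0000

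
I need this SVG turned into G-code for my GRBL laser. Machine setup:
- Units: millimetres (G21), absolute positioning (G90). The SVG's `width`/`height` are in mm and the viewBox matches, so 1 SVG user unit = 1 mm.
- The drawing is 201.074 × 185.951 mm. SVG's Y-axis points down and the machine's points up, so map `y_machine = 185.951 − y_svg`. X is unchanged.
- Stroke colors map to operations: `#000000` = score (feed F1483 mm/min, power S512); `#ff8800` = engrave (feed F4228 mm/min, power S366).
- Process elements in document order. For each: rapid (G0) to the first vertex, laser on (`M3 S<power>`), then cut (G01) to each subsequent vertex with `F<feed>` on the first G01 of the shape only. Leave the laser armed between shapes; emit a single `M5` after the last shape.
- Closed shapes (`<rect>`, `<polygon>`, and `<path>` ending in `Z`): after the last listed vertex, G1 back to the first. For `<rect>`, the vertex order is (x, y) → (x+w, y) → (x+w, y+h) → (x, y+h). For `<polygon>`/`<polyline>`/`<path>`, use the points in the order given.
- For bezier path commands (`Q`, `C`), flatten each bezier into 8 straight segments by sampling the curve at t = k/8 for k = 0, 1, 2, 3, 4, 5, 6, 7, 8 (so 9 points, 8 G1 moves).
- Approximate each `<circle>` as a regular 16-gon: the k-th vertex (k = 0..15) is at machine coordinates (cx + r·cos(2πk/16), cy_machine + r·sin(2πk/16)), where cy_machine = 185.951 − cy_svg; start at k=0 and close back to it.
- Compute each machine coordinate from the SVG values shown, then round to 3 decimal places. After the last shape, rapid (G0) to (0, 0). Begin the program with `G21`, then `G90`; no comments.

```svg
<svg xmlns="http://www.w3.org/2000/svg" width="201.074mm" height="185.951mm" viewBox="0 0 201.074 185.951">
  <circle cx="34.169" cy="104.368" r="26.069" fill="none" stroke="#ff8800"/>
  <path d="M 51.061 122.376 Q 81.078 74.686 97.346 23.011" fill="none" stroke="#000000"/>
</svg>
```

G21
G90
G0 X60.238 Y81.583
M3 S366
G01 X58.254 Y91.559 F4228
G01 X52.603 Y100.017
G01 X44.145 Y105.668
G01 X34.169 Y107.652
G01 X24.193 Y105.668
G01 X15.735 Y100.017
G01 X10.084 Y91.559
G01 X8.100 Y81.583
G01 X10.084 Y71.607
G01 X15.735 Y63.149
G01 X24.193 Y57.498
G01 X34.169 Y55.514
G01 X44.145 Y57.498
G01 X52.603 Y63.149
G01 X58.254 Y71.607
G01 X60.238 Y81.583
G0 X51.061 Y63.575
M3 S512
G01 X58.350 Y75.560 F1483
G01 X65.210 Y87.669
G01 X71.640 Y99.903
G01 X77.641 Y112.261
G01 X83.212 Y124.744
G01 X88.353 Y137.352
G01 X93.064 Y150.084
G01 X97.346 Y162.940
M5
G0 X0.000 Y0.000

1 u = 1 mm; y_m = 185.951 − y.

[1] `<circle>` circle, #ff8800→engrave S366 F4228: (60.238,81.583) → (58.254,91.559) → (52.603,100.017) → (44.145,105.668) → (34.169,107.652) → (24.193,105.668) → (15.735,100.017) → (10.084,91.559) → (8.100,81.583) → (10.084,71.607) → (15.735,63.149) → (24.193,57.498) → (34.169,55.514) → (44.145,57.498) → (52.603,63.149) → (58.254,71.607) → (60.238,81.583) (closed)

[2] `<path>` quadratic bezier, #000000→score S512 F1483: (51.061,63.575) → (58.350,75.560) → (65.210,87.669) → (71.640,99.903) → (77.641,112.261) → (83.212,124.744) → (88.353,137.352) → (93.064,150.084) → (97.346,162.940)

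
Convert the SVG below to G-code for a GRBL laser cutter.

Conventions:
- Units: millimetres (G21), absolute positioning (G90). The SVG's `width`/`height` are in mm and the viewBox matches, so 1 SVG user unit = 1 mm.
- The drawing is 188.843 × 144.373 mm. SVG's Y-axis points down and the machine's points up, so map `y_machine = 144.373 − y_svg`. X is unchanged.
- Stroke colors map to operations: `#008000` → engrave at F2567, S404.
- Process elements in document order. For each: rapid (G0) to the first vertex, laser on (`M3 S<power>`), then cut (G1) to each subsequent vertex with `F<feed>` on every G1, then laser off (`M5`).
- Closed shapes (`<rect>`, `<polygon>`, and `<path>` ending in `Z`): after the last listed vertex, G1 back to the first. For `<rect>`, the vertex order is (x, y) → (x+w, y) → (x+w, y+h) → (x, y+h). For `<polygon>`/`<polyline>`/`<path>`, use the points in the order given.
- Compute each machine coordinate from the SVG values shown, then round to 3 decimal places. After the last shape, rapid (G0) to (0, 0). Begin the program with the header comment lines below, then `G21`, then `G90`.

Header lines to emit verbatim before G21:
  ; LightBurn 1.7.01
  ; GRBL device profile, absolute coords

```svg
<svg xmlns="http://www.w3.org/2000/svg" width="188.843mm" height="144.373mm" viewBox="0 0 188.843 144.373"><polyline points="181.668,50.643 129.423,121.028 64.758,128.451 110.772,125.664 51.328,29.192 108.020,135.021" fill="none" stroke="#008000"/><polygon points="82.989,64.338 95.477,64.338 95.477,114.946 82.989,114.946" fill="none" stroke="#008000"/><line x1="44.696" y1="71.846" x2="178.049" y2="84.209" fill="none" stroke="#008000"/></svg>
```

Since the viewBox matches the mm dimensions, user units are millimetres directly. The only transform is the Y-flip y_m = 144.373 − y_svg.

Shape 1 is a open polyline drawn with `<polyline>`. Its stroke #008000 means engrave at S404, F2567. After flipping Y the toolpath is (181.668,93.730) → (129.423,23.345) → (64.758,15.922) → (110.772,18.709) → (51.328,115.181) → (108.020,9.352).

Shape 2 is a rectangle drawn with `<polygon>`. Its stroke #008000 means engrave at S404, F2567. After flipping Y the toolpath is (82.989,80.035) → (95.477,80.035) → (95.477,29.427) → (82.989,29.427) → (82.989,80.035), returning to the start.

Shape 3 is a line segment drawn with `<line>`. Its stroke #008000 means engrave at S404, F2567. After flipping Y the toolpath is (44.696,72.527) → (178.049,60.164).

; LightBurn 1.7.01
; GRBL device profile, absolute coords
G21
G90
G0 X181.668 Y93.730
M3 S404
G1 X129.423 Y23.345 F2567
G1 X64.758 Y15.922 F2567
G1 X110.772 Y18.709 F2567
G1 X51.328 Y115.181 F2567
G1 X108.020 Y9.352 F2567
M5
G0 X82.989 Y80.035
M3 S404
G1 X95.477 Y80.035 F2567
G1 X95.477 Y29.427 F2567
G1 X82.989 Y29.427 F2567
G1 X82.989 Y80.035 F2567
M5
G0 X44.696 Y72.527
M3 S404
G1 X178.049 Y60.164 F2567
M5
G0 X0.000 Y0.000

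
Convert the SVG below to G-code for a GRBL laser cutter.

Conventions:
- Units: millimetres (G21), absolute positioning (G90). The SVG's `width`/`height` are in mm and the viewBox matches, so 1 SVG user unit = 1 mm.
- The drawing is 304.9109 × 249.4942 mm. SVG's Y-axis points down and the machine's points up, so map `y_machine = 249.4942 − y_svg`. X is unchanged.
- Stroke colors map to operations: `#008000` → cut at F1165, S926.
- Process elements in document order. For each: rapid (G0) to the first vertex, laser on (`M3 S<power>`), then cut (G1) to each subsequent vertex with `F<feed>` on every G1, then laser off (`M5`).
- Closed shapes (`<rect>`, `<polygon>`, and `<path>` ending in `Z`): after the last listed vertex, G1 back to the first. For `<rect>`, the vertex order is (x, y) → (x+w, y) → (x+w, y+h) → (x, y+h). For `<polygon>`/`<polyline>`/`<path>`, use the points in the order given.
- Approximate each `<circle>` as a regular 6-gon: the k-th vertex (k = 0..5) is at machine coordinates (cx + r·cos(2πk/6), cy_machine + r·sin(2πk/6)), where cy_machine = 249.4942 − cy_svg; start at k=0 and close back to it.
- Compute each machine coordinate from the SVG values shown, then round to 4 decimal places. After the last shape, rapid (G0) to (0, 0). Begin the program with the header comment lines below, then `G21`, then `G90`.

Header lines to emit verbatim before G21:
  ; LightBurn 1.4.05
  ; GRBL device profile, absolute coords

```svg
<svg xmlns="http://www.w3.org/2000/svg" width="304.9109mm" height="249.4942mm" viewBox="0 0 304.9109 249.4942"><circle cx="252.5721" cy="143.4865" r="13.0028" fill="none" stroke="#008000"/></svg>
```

1 u = 1 mm; y_m = 249.4942 − y.

[1] `<circle>` circle, #008000→cut S926 F1165: (265.5749,106.0077) → (259.0735,117.2685) → (246.0707,117.2685) → (239.5693,106.0077) → (246.0707,94.7469) → (259.0735,94.7469) → (265.5749,106.0077) (closed)

; LightBurn 1.4.05
; GRBL device profile, absolute coords
G21
G90
G0 X265.5749 Y106.0077
M3 S926
G1 X259.0735 Y117.2685 F1165
G1 X246.0707 Y117.2685 F1165
G1 X239.5693 Y106.0077 F1165
G1 X246.0707 Y94.7469 F1165
G1 X259.0735 Y94.7469 F1165
G1 X265.5749 Y106.0077 F1165
M5
G0 X0.0000 Y0.0000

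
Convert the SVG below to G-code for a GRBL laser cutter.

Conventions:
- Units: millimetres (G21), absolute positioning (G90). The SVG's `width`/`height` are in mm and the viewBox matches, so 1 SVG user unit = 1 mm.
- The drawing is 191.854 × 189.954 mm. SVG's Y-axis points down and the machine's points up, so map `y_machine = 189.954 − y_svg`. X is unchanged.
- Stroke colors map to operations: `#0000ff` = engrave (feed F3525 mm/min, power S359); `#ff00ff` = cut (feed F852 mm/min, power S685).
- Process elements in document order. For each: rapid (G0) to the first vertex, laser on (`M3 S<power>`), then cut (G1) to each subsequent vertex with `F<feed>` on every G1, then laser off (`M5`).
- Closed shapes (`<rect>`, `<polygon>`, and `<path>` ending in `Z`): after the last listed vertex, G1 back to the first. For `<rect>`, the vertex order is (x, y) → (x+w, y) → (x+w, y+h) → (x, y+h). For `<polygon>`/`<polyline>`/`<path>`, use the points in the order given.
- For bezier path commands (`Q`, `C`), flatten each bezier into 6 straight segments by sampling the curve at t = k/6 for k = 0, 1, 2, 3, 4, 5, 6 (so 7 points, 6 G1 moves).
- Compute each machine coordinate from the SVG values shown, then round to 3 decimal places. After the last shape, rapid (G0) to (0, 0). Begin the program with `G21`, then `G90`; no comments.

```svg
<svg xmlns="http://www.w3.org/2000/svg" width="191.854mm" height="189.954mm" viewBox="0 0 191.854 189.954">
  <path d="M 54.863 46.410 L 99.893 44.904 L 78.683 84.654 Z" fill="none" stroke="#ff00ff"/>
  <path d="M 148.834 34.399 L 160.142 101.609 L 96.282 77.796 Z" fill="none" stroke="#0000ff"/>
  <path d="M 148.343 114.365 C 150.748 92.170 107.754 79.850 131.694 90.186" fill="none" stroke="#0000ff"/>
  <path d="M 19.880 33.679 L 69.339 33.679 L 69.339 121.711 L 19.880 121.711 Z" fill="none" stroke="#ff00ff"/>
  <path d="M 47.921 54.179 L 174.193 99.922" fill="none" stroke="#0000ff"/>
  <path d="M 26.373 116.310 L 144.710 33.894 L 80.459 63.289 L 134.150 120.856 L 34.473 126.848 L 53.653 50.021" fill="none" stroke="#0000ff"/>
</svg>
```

G21
G90
G0 X54.863 Y143.544
M3 S685
G1 X99.893 Y145.050 F852
G1 X78.683 Y105.300 F852
G1 X54.863 Y143.544 F852
M5
G0 X148.834 Y155.555
M3 S359
G1 X160.142 Y88.345 F3525
G1 X96.282 Y112.158 F3525
G1 X148.834 Y155.555 F3525
M5
G0 X148.343 Y75.589
M3 S359
G1 X146.282 Y85.804 F3525
G1 X139.775 Y94.019 F3525
G1 X131.943 Y99.878 F3525
G1 X125.905 Y103.025 F3525
G1 X124.782 Y103.107 F3525
G1 X131.694 Y99.768 F3525
M5
G0 X19.880 Y156.275
M3 S685
G1 X69.339 Y156.275 F852
G1 X69.339 Y68.243 F852
G1 X19.880 Y68.243 F852
G1 X19.880 Y156.275 F852
M5
G0 X47.921 Y135.775
M3 S359
G1 X174.193 Y90.032 F3525
M5
G0 X26.373 Y73.644
M3 S359
G1 X144.710 Y156.060 F3525
G1 X80.459 Y126.665 F3525
G1 X134.150 Y69.098 F3525
G1 X34.473 Y63.106 F3525
G1 X53.653 Y139.933 F3525
M5
G0 X0.000 Y0.000

Since the viewBox matches the mm dimensions, user units are millimetres directly. The only transform is the Y-flip y_m = 189.954 − y_svg.

Shape 1 is a regular polygon drawn with `<path>`. Its stroke #ff00ff means cut at S685, F852. After flipping Y the toolpath is (54.863,143.544) → (99.893,145.050) → (78.683,105.300) → (54.863,143.544), returning to the start.

Shape 2 is a regular polygon drawn with `<path>`. Its stroke #0000ff means engrave at S359, F3525. After flipping Y the toolpath is (148.834,155.555) → (160.142,88.345) → (96.282,112.158) → (148.834,155.555), returning to the start.

Shape 3 is a cubic bezier drawn with `<path>`. Its stroke #0000ff means engrave at S359, F3525. After flipping Y the toolpath is (148.343,75.589) → (146.282,85.804) → (139.775,94.019) → (131.943,99.878) → (125.905,103.025) → (124.782,103.107) → (131.694,99.768).

Shape 4 is a rectangle drawn with `<path>`. Its stroke #ff00ff means cut at S685, F852. After flipping Y the toolpath is (19.880,156.275) → (69.339,156.275) → (69.339,68.243) → (19.880,68.243) → (19.880,156.275), returning to the start.

Shape 5 is a line segment drawn with `<path>`. Its stroke #0000ff means engrave at S359, F3525. After flipping Y the toolpath is (47.921,135.775) → (174.193,90.032).

Shape 6 is a open polyline drawn with `<path>`. Its stroke #0000ff means engrave at S359, F3525. After flipping Y the toolpath is (26.373,73.644) → (144.710,156.060) → (80.459,126.665) → (134.150,69.098) → (34.473,63.106) → (53.653,139.933).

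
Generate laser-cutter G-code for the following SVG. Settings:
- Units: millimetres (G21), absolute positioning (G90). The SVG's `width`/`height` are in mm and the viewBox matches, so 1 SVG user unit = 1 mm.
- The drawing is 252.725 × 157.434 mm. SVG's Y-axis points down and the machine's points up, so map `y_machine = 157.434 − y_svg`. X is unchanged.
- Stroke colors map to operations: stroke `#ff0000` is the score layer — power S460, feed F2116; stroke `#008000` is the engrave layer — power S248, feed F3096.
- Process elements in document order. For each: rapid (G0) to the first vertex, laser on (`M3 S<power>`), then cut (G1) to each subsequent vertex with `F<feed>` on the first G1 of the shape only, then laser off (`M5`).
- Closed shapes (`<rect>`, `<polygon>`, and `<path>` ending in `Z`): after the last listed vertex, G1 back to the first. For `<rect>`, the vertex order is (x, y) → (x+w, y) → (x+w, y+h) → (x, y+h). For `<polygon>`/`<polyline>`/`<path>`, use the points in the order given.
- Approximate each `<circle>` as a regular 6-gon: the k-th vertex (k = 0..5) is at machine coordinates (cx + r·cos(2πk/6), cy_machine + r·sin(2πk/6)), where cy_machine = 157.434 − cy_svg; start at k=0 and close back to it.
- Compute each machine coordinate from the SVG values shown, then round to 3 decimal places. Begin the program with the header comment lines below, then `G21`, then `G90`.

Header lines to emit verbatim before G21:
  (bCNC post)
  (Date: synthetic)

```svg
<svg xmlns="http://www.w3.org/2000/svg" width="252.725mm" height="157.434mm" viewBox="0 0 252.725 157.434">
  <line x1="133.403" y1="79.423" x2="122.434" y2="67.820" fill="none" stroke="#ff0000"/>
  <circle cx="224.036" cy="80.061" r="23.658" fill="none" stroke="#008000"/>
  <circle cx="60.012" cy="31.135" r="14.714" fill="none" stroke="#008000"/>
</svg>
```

viewBox `0 0 252.725 157.434` with mm width/height → 1 unit = 1 mm. Flip: y_m = 157.434 − y_svg.

**Shape 1** — `<line>` line segment, stroke `#ff0000` → score (S460, F2116). Machine vertices: (133.403,78.011) → (122.434,89.614). Open path.

**Shape 2** — `<circle>` circle, stroke `#008000` → engrave (S248, F3096). Machine vertices: (247.694,77.373) → (235.865,97.861) → (212.207,97.861) → (200.378,77.373) → (212.207,56.885) → (235.865,56.885) → (247.694,77.373). Closed: final G1 returns to the first vertex.

**Shape 3** — `<circle>` circle, stroke `#008000` → engrave (S248, F3096). Machine vertices: (74.726,126.299) → (67.369,139.042) → (52.655,139.042) → (45.298,126.299) → (52.655,113.556) → (67.369,113.556) → (74.726,126.299). Closed: final G1 returns to the first vertex.

(bCNC post)
(Date: synthetic)
G21
G90
G0 X133.403 Y78.011
M3 S460
G1 X122.434 Y89.614 F2116
M5
G0 X247.694 Y77.373
M3 S248
G1 X235.865 Y97.861 F3096
G1 X212.207 Y97.861
G1 X200.378 Y77.373
G1 X212.207 Y56.885
G1 X235.865 Y56.885
G1 X247.694 Y77.373
M5
G0 X74.726 Y126.299
M3 S248
G1 X67.369 Y139.042 F3096
G1 X52.655 Y139.042
G1 X45.298 Y126.299
G1 X52.655 Y113.556
G1 X67.369 Y113.556
G1 X74.726 Y126.299
M5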